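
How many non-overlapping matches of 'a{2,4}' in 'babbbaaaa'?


Pattern 'a{2,4}' matches between 2 and 4 consecutive a's (greedy).
String: 'babbbaaaa'
Finding runs of a's and applying greedy matching:
  Run at pos 1: 'a' (length 1)
  Run at pos 5: 'aaaa' (length 4)
Matches: ['aaaa']
Count: 1

1


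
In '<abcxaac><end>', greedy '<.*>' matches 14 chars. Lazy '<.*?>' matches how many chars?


Greedy '<.*>' tries to match as MUCH as possible.
Lazy '<.*?>' tries to match as LITTLE as possible.

String: '<abcxaac><end>'
Greedy '<.*>' starts at first '<' and extends to the LAST '>': '<abcxaac><end>' (14 chars)
Lazy '<.*?>' starts at first '<' and stops at the FIRST '>': '<abcxaac>' (9 chars)

9


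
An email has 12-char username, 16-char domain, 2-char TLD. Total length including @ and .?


An email address has format: username@domain.tld
Username length: 12
'@' character: 1
Domain length: 16
'.' character: 1
TLD length: 2
Total = 12 + 1 + 16 + 1 + 2 = 32

32


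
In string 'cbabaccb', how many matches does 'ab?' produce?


Pattern 'ab?' matches 'a' optionally followed by 'b'.
String: 'cbabaccb'
Scanning left to right for 'a' then checking next char:
  Match 1: 'ab' (a followed by b)
  Match 2: 'a' (a not followed by b)
Total matches: 2

2


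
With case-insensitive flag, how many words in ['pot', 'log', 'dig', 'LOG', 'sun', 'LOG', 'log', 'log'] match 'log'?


Case-insensitive matching: compare each word's lowercase form to 'log'.
  'pot' -> lower='pot' -> no
  'log' -> lower='log' -> MATCH
  'dig' -> lower='dig' -> no
  'LOG' -> lower='log' -> MATCH
  'sun' -> lower='sun' -> no
  'LOG' -> lower='log' -> MATCH
  'log' -> lower='log' -> MATCH
  'log' -> lower='log' -> MATCH
Matches: ['log', 'LOG', 'LOG', 'log', 'log']
Count: 5

5


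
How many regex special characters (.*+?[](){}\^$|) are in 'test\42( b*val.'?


Regex special characters are: . * + ? [ ] ( ) { } \ ^ $ |
Scanning 'test\42( b*val.':
  pos 4: '\' -> SPECIAL
  pos 7: '(' -> SPECIAL
  pos 10: '*' -> SPECIAL
  pos 14: '.' -> SPECIAL
Special chars found: ['\\', '(', '*', '.']
Total: 4

4


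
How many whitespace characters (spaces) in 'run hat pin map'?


\s matches whitespace characters (spaces, tabs, etc.).
Text: 'run hat pin map'
This text has 4 words separated by spaces.
Number of spaces = number of words - 1 = 4 - 1 = 3

3


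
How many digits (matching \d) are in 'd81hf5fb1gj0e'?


\d matches any digit 0-9.
Scanning 'd81hf5fb1gj0e':
  pos 1: '8' -> DIGIT
  pos 2: '1' -> DIGIT
  pos 5: '5' -> DIGIT
  pos 8: '1' -> DIGIT
  pos 11: '0' -> DIGIT
Digits found: ['8', '1', '5', '1', '0']
Total: 5

5


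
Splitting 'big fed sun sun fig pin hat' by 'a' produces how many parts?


Splitting by 'a' breaks the string at each occurrence of the separator.
Text: 'big fed sun sun fig pin hat'
Parts after split:
  Part 1: 'big fed sun sun fig pin h'
  Part 2: 't'
Total parts: 2

2


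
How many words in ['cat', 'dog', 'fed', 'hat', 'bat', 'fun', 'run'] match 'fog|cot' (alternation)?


Alternation 'fog|cot' matches either 'fog' or 'cot'.
Checking each word:
  'cat' -> no
  'dog' -> no
  'fed' -> no
  'hat' -> no
  'bat' -> no
  'fun' -> no
  'run' -> no
Matches: []
Count: 0

0


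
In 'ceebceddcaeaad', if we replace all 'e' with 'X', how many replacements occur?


re.sub('e', 'X', text) replaces every occurrence of 'e' with 'X'.
Text: 'ceebceddcaeaad'
Scanning for 'e':
  pos 1: 'e' -> replacement #1
  pos 2: 'e' -> replacement #2
  pos 5: 'e' -> replacement #3
  pos 10: 'e' -> replacement #4
Total replacements: 4

4


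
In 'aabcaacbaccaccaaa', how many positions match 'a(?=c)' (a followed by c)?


Lookahead 'a(?=c)' matches 'a' only when followed by 'c'.
String: 'aabcaacbaccaccaaa'
Checking each position where char is 'a':
  pos 0: 'a' -> no (next='a')
  pos 1: 'a' -> no (next='b')
  pos 4: 'a' -> no (next='a')
  pos 5: 'a' -> MATCH (next='c')
  pos 8: 'a' -> MATCH (next='c')
  pos 11: 'a' -> MATCH (next='c')
  pos 14: 'a' -> no (next='a')
  pos 15: 'a' -> no (next='a')
Matching positions: [5, 8, 11]
Count: 3

3


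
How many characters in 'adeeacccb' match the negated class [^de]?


Negated class [^de] matches any char NOT in {d, e}
Scanning 'adeeacccb':
  pos 0: 'a' -> MATCH
  pos 1: 'd' -> no (excluded)
  pos 2: 'e' -> no (excluded)
  pos 3: 'e' -> no (excluded)
  pos 4: 'a' -> MATCH
  pos 5: 'c' -> MATCH
  pos 6: 'c' -> MATCH
  pos 7: 'c' -> MATCH
  pos 8: 'b' -> MATCH
Total matches: 6

6


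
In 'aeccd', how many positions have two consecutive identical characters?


Looking for consecutive identical characters in 'aeccd':
  pos 0-1: 'a' vs 'e' -> different
  pos 1-2: 'e' vs 'c' -> different
  pos 2-3: 'c' vs 'c' -> MATCH ('cc')
  pos 3-4: 'c' vs 'd' -> different
Consecutive identical pairs: ['cc']
Count: 1

1


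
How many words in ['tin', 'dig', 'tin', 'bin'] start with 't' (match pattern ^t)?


Pattern ^t anchors to start of word. Check which words begin with 't':
  'tin' -> MATCH (starts with 't')
  'dig' -> no
  'tin' -> MATCH (starts with 't')
  'bin' -> no
Matching words: ['tin', 'tin']
Count: 2

2


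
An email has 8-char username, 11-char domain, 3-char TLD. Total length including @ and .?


An email address has format: username@domain.tld
Username length: 8
'@' character: 1
Domain length: 11
'.' character: 1
TLD length: 3
Total = 8 + 1 + 11 + 1 + 3 = 24

24


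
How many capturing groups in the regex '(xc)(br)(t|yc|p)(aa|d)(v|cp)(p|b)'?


To count capturing groups, count each '(' that starts a group.
Pattern: '(xc)(br)(t|yc|p)(aa|d)(v|cp)(p|b)'
Walking through the pattern:
  Position 0: '(' -> group #1
  Position 4: '(' -> group #2
  Position 8: '(' -> group #3
  Position 16: '(' -> group #4
  Position 22: '(' -> group #5
  Position 28: '(' -> group #6
Total capturing groups: 6

6


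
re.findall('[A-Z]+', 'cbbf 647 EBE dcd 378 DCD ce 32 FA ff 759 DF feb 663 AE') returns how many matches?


Pattern '[A-Z]+' finds one or more uppercase letters.
Text: 'cbbf 647 EBE dcd 378 DCD ce 32 FA ff 759 DF feb 663 AE'
Scanning for matches:
  Match 1: 'EBE'
  Match 2: 'DCD'
  Match 3: 'FA'
  Match 4: 'DF'
  Match 5: 'AE'
Total matches: 5

5


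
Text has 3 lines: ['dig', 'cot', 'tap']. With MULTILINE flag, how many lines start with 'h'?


With MULTILINE flag, ^ matches the start of each line.
Lines: ['dig', 'cot', 'tap']
Checking which lines start with 'h':
  Line 1: 'dig' -> no
  Line 2: 'cot' -> no
  Line 3: 'tap' -> no
Matching lines: []
Count: 0

0


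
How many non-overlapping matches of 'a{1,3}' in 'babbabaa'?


Pattern 'a{1,3}' matches between 1 and 3 consecutive a's (greedy).
String: 'babbabaa'
Finding runs of a's and applying greedy matching:
  Run at pos 1: 'a' (length 1)
  Run at pos 4: 'a' (length 1)
  Run at pos 6: 'aa' (length 2)
Matches: ['a', 'a', 'aa']
Count: 3

3


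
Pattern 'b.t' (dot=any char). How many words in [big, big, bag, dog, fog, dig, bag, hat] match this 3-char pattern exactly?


Pattern 'b.t' means: starts with 'b', any single char, ends with 't'.
Checking each word (must be exactly 3 chars):
  'big' (len=3): no
  'big' (len=3): no
  'bag' (len=3): no
  'dog' (len=3): no
  'fog' (len=3): no
  'dig' (len=3): no
  'bag' (len=3): no
  'hat' (len=3): no
Matching words: []
Total: 0

0


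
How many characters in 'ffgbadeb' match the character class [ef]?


Character class [ef] matches any of: {e, f}
Scanning string 'ffgbadeb' character by character:
  pos 0: 'f' -> MATCH
  pos 1: 'f' -> MATCH
  pos 2: 'g' -> no
  pos 3: 'b' -> no
  pos 4: 'a' -> no
  pos 5: 'd' -> no
  pos 6: 'e' -> MATCH
  pos 7: 'b' -> no
Total matches: 3

3


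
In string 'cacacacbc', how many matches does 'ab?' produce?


Pattern 'ab?' matches 'a' optionally followed by 'b'.
String: 'cacacacbc'
Scanning left to right for 'a' then checking next char:
  Match 1: 'a' (a not followed by b)
  Match 2: 'a' (a not followed by b)
  Match 3: 'a' (a not followed by b)
Total matches: 3

3


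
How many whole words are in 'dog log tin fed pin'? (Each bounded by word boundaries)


Word boundaries (\b) mark the start/end of each word.
Text: 'dog log tin fed pin'
Splitting by whitespace:
  Word 1: 'dog'
  Word 2: 'log'
  Word 3: 'tin'
  Word 4: 'fed'
  Word 5: 'pin'
Total whole words: 5

5


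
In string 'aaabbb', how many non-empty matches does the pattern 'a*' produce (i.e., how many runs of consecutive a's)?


Pattern 'a*' matches zero or more a's. We want non-empty runs of consecutive a's.
String: 'aaabbb'
Walking through the string to find runs of a's:
  Run 1: positions 0-2 -> 'aaa'
Non-empty runs found: ['aaa']
Count: 1

1


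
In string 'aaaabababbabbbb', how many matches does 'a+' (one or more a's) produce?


Pattern 'a+' matches one or more consecutive a's.
String: 'aaaabababbabbbb'
Scanning for runs of a:
  Match 1: 'aaaa' (length 4)
  Match 2: 'a' (length 1)
  Match 3: 'a' (length 1)
  Match 4: 'a' (length 1)
Total matches: 4

4


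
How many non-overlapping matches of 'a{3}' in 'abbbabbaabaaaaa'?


Pattern 'a{3}' matches exactly 3 consecutive a's (greedy, non-overlapping).
String: 'abbbabbaabaaaaa'
Scanning for runs of a's:
  Run at pos 0: 'a' (length 1) -> 0 match(es)
  Run at pos 4: 'a' (length 1) -> 0 match(es)
  Run at pos 7: 'aa' (length 2) -> 0 match(es)
  Run at pos 10: 'aaaaa' (length 5) -> 1 match(es)
Matches found: ['aaa']
Total: 1

1


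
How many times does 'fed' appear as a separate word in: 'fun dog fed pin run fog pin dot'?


Scanning each word for exact match 'fed':
  Word 1: 'fun' -> no
  Word 2: 'dog' -> no
  Word 3: 'fed' -> MATCH
  Word 4: 'pin' -> no
  Word 5: 'run' -> no
  Word 6: 'fog' -> no
  Word 7: 'pin' -> no
  Word 8: 'dot' -> no
Total matches: 1

1


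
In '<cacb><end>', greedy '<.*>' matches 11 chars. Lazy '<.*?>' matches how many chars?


Greedy '<.*>' tries to match as MUCH as possible.
Lazy '<.*?>' tries to match as LITTLE as possible.

String: '<cacb><end>'
Greedy '<.*>' starts at first '<' and extends to the LAST '>': '<cacb><end>' (11 chars)
Lazy '<.*?>' starts at first '<' and stops at the FIRST '>': '<cacb>' (6 chars)

6


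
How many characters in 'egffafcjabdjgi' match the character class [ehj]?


Character class [ehj] matches any of: {e, h, j}
Scanning string 'egffafcjabdjgi' character by character:
  pos 0: 'e' -> MATCH
  pos 1: 'g' -> no
  pos 2: 'f' -> no
  pos 3: 'f' -> no
  pos 4: 'a' -> no
  pos 5: 'f' -> no
  pos 6: 'c' -> no
  pos 7: 'j' -> MATCH
  pos 8: 'a' -> no
  pos 9: 'b' -> no
  pos 10: 'd' -> no
  pos 11: 'j' -> MATCH
  pos 12: 'g' -> no
  pos 13: 'i' -> no
Total matches: 3

3


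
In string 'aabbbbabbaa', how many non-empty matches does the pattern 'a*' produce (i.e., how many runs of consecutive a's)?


Pattern 'a*' matches zero or more a's. We want non-empty runs of consecutive a's.
String: 'aabbbbabbaa'
Walking through the string to find runs of a's:
  Run 1: positions 0-1 -> 'aa'
  Run 2: positions 6-6 -> 'a'
  Run 3: positions 9-10 -> 'aa'
Non-empty runs found: ['aa', 'a', 'aa']
Count: 3

3


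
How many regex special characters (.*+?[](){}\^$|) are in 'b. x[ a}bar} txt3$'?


Regex special characters are: . * + ? [ ] ( ) { } \ ^ $ |
Scanning 'b. x[ a}bar} txt3$':
  pos 1: '.' -> SPECIAL
  pos 4: '[' -> SPECIAL
  pos 7: '}' -> SPECIAL
  pos 11: '}' -> SPECIAL
  pos 17: '$' -> SPECIAL
Special chars found: ['.', '[', '}', '}', '$']
Total: 5

5


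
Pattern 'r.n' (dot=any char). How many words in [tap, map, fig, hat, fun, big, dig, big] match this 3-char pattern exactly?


Pattern 'r.n' means: starts with 'r', any single char, ends with 'n'.
Checking each word (must be exactly 3 chars):
  'tap' (len=3): no
  'map' (len=3): no
  'fig' (len=3): no
  'hat' (len=3): no
  'fun' (len=3): no
  'big' (len=3): no
  'dig' (len=3): no
  'big' (len=3): no
Matching words: []
Total: 0

0


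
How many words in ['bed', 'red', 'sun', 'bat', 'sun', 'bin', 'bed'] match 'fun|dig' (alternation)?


Alternation 'fun|dig' matches either 'fun' or 'dig'.
Checking each word:
  'bed' -> no
  'red' -> no
  'sun' -> no
  'bat' -> no
  'sun' -> no
  'bin' -> no
  'bed' -> no
Matches: []
Count: 0

0


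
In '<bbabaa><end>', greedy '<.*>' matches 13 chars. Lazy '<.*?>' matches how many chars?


Greedy '<.*>' tries to match as MUCH as possible.
Lazy '<.*?>' tries to match as LITTLE as possible.

String: '<bbabaa><end>'
Greedy '<.*>' starts at first '<' and extends to the LAST '>': '<bbabaa><end>' (13 chars)
Lazy '<.*?>' starts at first '<' and stops at the FIRST '>': '<bbabaa>' (8 chars)

8


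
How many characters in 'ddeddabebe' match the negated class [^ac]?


Negated class [^ac] matches any char NOT in {a, c}
Scanning 'ddeddabebe':
  pos 0: 'd' -> MATCH
  pos 1: 'd' -> MATCH
  pos 2: 'e' -> MATCH
  pos 3: 'd' -> MATCH
  pos 4: 'd' -> MATCH
  pos 5: 'a' -> no (excluded)
  pos 6: 'b' -> MATCH
  pos 7: 'e' -> MATCH
  pos 8: 'b' -> MATCH
  pos 9: 'e' -> MATCH
Total matches: 9

9


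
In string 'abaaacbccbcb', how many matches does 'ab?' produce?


Pattern 'ab?' matches 'a' optionally followed by 'b'.
String: 'abaaacbccbcb'
Scanning left to right for 'a' then checking next char:
  Match 1: 'ab' (a followed by b)
  Match 2: 'a' (a not followed by b)
  Match 3: 'a' (a not followed by b)
  Match 4: 'a' (a not followed by b)
Total matches: 4

4


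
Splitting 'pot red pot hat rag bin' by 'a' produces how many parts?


Splitting by 'a' breaks the string at each occurrence of the separator.
Text: 'pot red pot hat rag bin'
Parts after split:
  Part 1: 'pot red pot h'
  Part 2: 't r'
  Part 3: 'g bin'
Total parts: 3

3


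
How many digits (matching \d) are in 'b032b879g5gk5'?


\d matches any digit 0-9.
Scanning 'b032b879g5gk5':
  pos 1: '0' -> DIGIT
  pos 2: '3' -> DIGIT
  pos 3: '2' -> DIGIT
  pos 5: '8' -> DIGIT
  pos 6: '7' -> DIGIT
  pos 7: '9' -> DIGIT
  pos 9: '5' -> DIGIT
  pos 12: '5' -> DIGIT
Digits found: ['0', '3', '2', '8', '7', '9', '5', '5']
Total: 8

8


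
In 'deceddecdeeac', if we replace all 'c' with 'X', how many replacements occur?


re.sub('c', 'X', text) replaces every occurrence of 'c' with 'X'.
Text: 'deceddecdeeac'
Scanning for 'c':
  pos 2: 'c' -> replacement #1
  pos 7: 'c' -> replacement #2
  pos 12: 'c' -> replacement #3
Total replacements: 3

3


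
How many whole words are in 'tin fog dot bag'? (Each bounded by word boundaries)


Word boundaries (\b) mark the start/end of each word.
Text: 'tin fog dot bag'
Splitting by whitespace:
  Word 1: 'tin'
  Word 2: 'fog'
  Word 3: 'dot'
  Word 4: 'bag'
Total whole words: 4

4


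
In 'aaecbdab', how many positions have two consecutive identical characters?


Looking for consecutive identical characters in 'aaecbdab':
  pos 0-1: 'a' vs 'a' -> MATCH ('aa')
  pos 1-2: 'a' vs 'e' -> different
  pos 2-3: 'e' vs 'c' -> different
  pos 3-4: 'c' vs 'b' -> different
  pos 4-5: 'b' vs 'd' -> different
  pos 5-6: 'd' vs 'a' -> different
  pos 6-7: 'a' vs 'b' -> different
Consecutive identical pairs: ['aa']
Count: 1

1


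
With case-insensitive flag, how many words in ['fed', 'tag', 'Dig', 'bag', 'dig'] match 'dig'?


Case-insensitive matching: compare each word's lowercase form to 'dig'.
  'fed' -> lower='fed' -> no
  'tag' -> lower='tag' -> no
  'Dig' -> lower='dig' -> MATCH
  'bag' -> lower='bag' -> no
  'dig' -> lower='dig' -> MATCH
Matches: ['Dig', 'dig']
Count: 2

2


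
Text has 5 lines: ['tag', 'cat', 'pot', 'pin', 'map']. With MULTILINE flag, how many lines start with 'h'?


With MULTILINE flag, ^ matches the start of each line.
Lines: ['tag', 'cat', 'pot', 'pin', 'map']
Checking which lines start with 'h':
  Line 1: 'tag' -> no
  Line 2: 'cat' -> no
  Line 3: 'pot' -> no
  Line 4: 'pin' -> no
  Line 5: 'map' -> no
Matching lines: []
Count: 0

0


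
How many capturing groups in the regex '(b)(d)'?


To count capturing groups, count each '(' that starts a group.
Pattern: '(b)(d)'
Walking through the pattern:
  Position 0: '(' -> group #1
  Position 3: '(' -> group #2
Total capturing groups: 2

2


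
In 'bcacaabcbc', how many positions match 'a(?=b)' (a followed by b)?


Lookahead 'a(?=b)' matches 'a' only when followed by 'b'.
String: 'bcacaabcbc'
Checking each position where char is 'a':
  pos 2: 'a' -> no (next='c')
  pos 4: 'a' -> no (next='a')
  pos 5: 'a' -> MATCH (next='b')
Matching positions: [5]
Count: 1

1


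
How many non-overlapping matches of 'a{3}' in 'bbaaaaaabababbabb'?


Pattern 'a{3}' matches exactly 3 consecutive a's (greedy, non-overlapping).
String: 'bbaaaaaabababbabb'
Scanning for runs of a's:
  Run at pos 2: 'aaaaaa' (length 6) -> 2 match(es)
  Run at pos 9: 'a' (length 1) -> 0 match(es)
  Run at pos 11: 'a' (length 1) -> 0 match(es)
  Run at pos 14: 'a' (length 1) -> 0 match(es)
Matches found: ['aaa', 'aaa']
Total: 2

2


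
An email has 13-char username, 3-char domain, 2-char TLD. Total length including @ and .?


An email address has format: username@domain.tld
Username length: 13
'@' character: 1
Domain length: 3
'.' character: 1
TLD length: 2
Total = 13 + 1 + 3 + 1 + 2 = 20

20


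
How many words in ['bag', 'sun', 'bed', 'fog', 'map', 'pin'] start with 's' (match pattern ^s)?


Pattern ^s anchors to start of word. Check which words begin with 's':
  'bag' -> no
  'sun' -> MATCH (starts with 's')
  'bed' -> no
  'fog' -> no
  'map' -> no
  'pin' -> no
Matching words: ['sun']
Count: 1

1


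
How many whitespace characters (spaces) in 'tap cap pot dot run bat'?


\s matches whitespace characters (spaces, tabs, etc.).
Text: 'tap cap pot dot run bat'
This text has 6 words separated by spaces.
Number of spaces = number of words - 1 = 6 - 1 = 5

5


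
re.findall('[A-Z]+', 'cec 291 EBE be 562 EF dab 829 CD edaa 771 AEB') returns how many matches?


Pattern '[A-Z]+' finds one or more uppercase letters.
Text: 'cec 291 EBE be 562 EF dab 829 CD edaa 771 AEB'
Scanning for matches:
  Match 1: 'EBE'
  Match 2: 'EF'
  Match 3: 'CD'
  Match 4: 'AEB'
Total matches: 4

4


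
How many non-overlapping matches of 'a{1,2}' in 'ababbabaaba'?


Pattern 'a{1,2}' matches between 1 and 2 consecutive a's (greedy).
String: 'ababbabaaba'
Finding runs of a's and applying greedy matching:
  Run at pos 0: 'a' (length 1)
  Run at pos 2: 'a' (length 1)
  Run at pos 5: 'a' (length 1)
  Run at pos 7: 'aa' (length 2)
  Run at pos 10: 'a' (length 1)
Matches: ['a', 'a', 'a', 'aa', 'a']
Count: 5

5


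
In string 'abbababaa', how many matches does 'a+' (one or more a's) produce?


Pattern 'a+' matches one or more consecutive a's.
String: 'abbababaa'
Scanning for runs of a:
  Match 1: 'a' (length 1)
  Match 2: 'a' (length 1)
  Match 3: 'a' (length 1)
  Match 4: 'aa' (length 2)
Total matches: 4

4


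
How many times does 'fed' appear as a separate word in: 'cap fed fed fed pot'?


Scanning each word for exact match 'fed':
  Word 1: 'cap' -> no
  Word 2: 'fed' -> MATCH
  Word 3: 'fed' -> MATCH
  Word 4: 'fed' -> MATCH
  Word 5: 'pot' -> no
Total matches: 3

3


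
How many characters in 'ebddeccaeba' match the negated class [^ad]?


Negated class [^ad] matches any char NOT in {a, d}
Scanning 'ebddeccaeba':
  pos 0: 'e' -> MATCH
  pos 1: 'b' -> MATCH
  pos 2: 'd' -> no (excluded)
  pos 3: 'd' -> no (excluded)
  pos 4: 'e' -> MATCH
  pos 5: 'c' -> MATCH
  pos 6: 'c' -> MATCH
  pos 7: 'a' -> no (excluded)
  pos 8: 'e' -> MATCH
  pos 9: 'b' -> MATCH
  pos 10: 'a' -> no (excluded)
Total matches: 7

7


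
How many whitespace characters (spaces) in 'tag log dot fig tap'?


\s matches whitespace characters (spaces, tabs, etc.).
Text: 'tag log dot fig tap'
This text has 5 words separated by spaces.
Number of spaces = number of words - 1 = 5 - 1 = 4

4


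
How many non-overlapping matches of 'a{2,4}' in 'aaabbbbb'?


Pattern 'a{2,4}' matches between 2 and 4 consecutive a's (greedy).
String: 'aaabbbbb'
Finding runs of a's and applying greedy matching:
  Run at pos 0: 'aaa' (length 3)
Matches: ['aaa']
Count: 1

1


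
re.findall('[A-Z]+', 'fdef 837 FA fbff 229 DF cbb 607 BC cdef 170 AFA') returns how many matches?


Pattern '[A-Z]+' finds one or more uppercase letters.
Text: 'fdef 837 FA fbff 229 DF cbb 607 BC cdef 170 AFA'
Scanning for matches:
  Match 1: 'FA'
  Match 2: 'DF'
  Match 3: 'BC'
  Match 4: 'AFA'
Total matches: 4

4


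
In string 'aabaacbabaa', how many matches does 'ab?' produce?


Pattern 'ab?' matches 'a' optionally followed by 'b'.
String: 'aabaacbabaa'
Scanning left to right for 'a' then checking next char:
  Match 1: 'a' (a not followed by b)
  Match 2: 'ab' (a followed by b)
  Match 3: 'a' (a not followed by b)
  Match 4: 'a' (a not followed by b)
  Match 5: 'ab' (a followed by b)
  Match 6: 'a' (a not followed by b)
  Match 7: 'a' (a not followed by b)
Total matches: 7

7


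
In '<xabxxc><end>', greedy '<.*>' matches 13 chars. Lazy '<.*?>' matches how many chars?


Greedy '<.*>' tries to match as MUCH as possible.
Lazy '<.*?>' tries to match as LITTLE as possible.

String: '<xabxxc><end>'
Greedy '<.*>' starts at first '<' and extends to the LAST '>': '<xabxxc><end>' (13 chars)
Lazy '<.*?>' starts at first '<' and stops at the FIRST '>': '<xabxxc>' (8 chars)

8


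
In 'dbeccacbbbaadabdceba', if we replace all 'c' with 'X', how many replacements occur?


re.sub('c', 'X', text) replaces every occurrence of 'c' with 'X'.
Text: 'dbeccacbbbaadabdceba'
Scanning for 'c':
  pos 3: 'c' -> replacement #1
  pos 4: 'c' -> replacement #2
  pos 6: 'c' -> replacement #3
  pos 16: 'c' -> replacement #4
Total replacements: 4

4


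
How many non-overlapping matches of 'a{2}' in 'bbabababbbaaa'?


Pattern 'a{2}' matches exactly 2 consecutive a's (greedy, non-overlapping).
String: 'bbabababbbaaa'
Scanning for runs of a's:
  Run at pos 2: 'a' (length 1) -> 0 match(es)
  Run at pos 4: 'a' (length 1) -> 0 match(es)
  Run at pos 6: 'a' (length 1) -> 0 match(es)
  Run at pos 10: 'aaa' (length 3) -> 1 match(es)
Matches found: ['aa']
Total: 1

1


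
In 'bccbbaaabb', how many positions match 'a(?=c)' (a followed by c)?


Lookahead 'a(?=c)' matches 'a' only when followed by 'c'.
String: 'bccbbaaabb'
Checking each position where char is 'a':
  pos 5: 'a' -> no (next='a')
  pos 6: 'a' -> no (next='a')
  pos 7: 'a' -> no (next='b')
Matching positions: []
Count: 0

0


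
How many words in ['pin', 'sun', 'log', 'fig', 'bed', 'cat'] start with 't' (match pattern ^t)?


Pattern ^t anchors to start of word. Check which words begin with 't':
  'pin' -> no
  'sun' -> no
  'log' -> no
  'fig' -> no
  'bed' -> no
  'cat' -> no
Matching words: []
Count: 0

0


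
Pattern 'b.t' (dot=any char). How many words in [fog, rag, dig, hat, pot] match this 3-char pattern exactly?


Pattern 'b.t' means: starts with 'b', any single char, ends with 't'.
Checking each word (must be exactly 3 chars):
  'fog' (len=3): no
  'rag' (len=3): no
  'dig' (len=3): no
  'hat' (len=3): no
  'pot' (len=3): no
Matching words: []
Total: 0

0


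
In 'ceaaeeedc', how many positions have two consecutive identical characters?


Looking for consecutive identical characters in 'ceaaeeedc':
  pos 0-1: 'c' vs 'e' -> different
  pos 1-2: 'e' vs 'a' -> different
  pos 2-3: 'a' vs 'a' -> MATCH ('aa')
  pos 3-4: 'a' vs 'e' -> different
  pos 4-5: 'e' vs 'e' -> MATCH ('ee')
  pos 5-6: 'e' vs 'e' -> MATCH ('ee')
  pos 6-7: 'e' vs 'd' -> different
  pos 7-8: 'd' vs 'c' -> different
Consecutive identical pairs: ['aa', 'ee', 'ee']
Count: 3

3


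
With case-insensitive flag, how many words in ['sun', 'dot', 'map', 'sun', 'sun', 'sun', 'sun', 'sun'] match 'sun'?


Case-insensitive matching: compare each word's lowercase form to 'sun'.
  'sun' -> lower='sun' -> MATCH
  'dot' -> lower='dot' -> no
  'map' -> lower='map' -> no
  'sun' -> lower='sun' -> MATCH
  'sun' -> lower='sun' -> MATCH
  'sun' -> lower='sun' -> MATCH
  'sun' -> lower='sun' -> MATCH
  'sun' -> lower='sun' -> MATCH
Matches: ['sun', 'sun', 'sun', 'sun', 'sun', 'sun']
Count: 6

6


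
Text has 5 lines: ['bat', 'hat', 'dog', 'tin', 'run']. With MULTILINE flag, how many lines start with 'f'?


With MULTILINE flag, ^ matches the start of each line.
Lines: ['bat', 'hat', 'dog', 'tin', 'run']
Checking which lines start with 'f':
  Line 1: 'bat' -> no
  Line 2: 'hat' -> no
  Line 3: 'dog' -> no
  Line 4: 'tin' -> no
  Line 5: 'run' -> no
Matching lines: []
Count: 0

0


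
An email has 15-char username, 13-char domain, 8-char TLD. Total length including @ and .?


An email address has format: username@domain.tld
Username length: 15
'@' character: 1
Domain length: 13
'.' character: 1
TLD length: 8
Total = 15 + 1 + 13 + 1 + 8 = 38

38


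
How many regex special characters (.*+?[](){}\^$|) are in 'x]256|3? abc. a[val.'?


Regex special characters are: . * + ? [ ] ( ) { } \ ^ $ |
Scanning 'x]256|3? abc. a[val.':
  pos 1: ']' -> SPECIAL
  pos 5: '|' -> SPECIAL
  pos 7: '?' -> SPECIAL
  pos 12: '.' -> SPECIAL
  pos 15: '[' -> SPECIAL
  pos 19: '.' -> SPECIAL
Special chars found: [']', '|', '?', '.', '[', '.']
Total: 6

6


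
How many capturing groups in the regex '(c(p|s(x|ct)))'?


To count capturing groups, count each '(' that starts a group.
Pattern: '(c(p|s(x|ct)))'
Walking through the pattern:
  Position 0: '(' -> group #1
  Position 2: '(' -> group #2
  Position 6: '(' -> group #3
Total capturing groups: 3

3


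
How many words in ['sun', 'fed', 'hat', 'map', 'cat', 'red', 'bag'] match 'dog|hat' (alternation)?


Alternation 'dog|hat' matches either 'dog' or 'hat'.
Checking each word:
  'sun' -> no
  'fed' -> no
  'hat' -> MATCH
  'map' -> no
  'cat' -> no
  'red' -> no
  'bag' -> no
Matches: ['hat']
Count: 1

1


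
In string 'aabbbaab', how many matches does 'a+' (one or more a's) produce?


Pattern 'a+' matches one or more consecutive a's.
String: 'aabbbaab'
Scanning for runs of a:
  Match 1: 'aa' (length 2)
  Match 2: 'aa' (length 2)
Total matches: 2

2


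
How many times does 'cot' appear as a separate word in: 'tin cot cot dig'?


Scanning each word for exact match 'cot':
  Word 1: 'tin' -> no
  Word 2: 'cot' -> MATCH
  Word 3: 'cot' -> MATCH
  Word 4: 'dig' -> no
Total matches: 2

2


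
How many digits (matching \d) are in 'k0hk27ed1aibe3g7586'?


\d matches any digit 0-9.
Scanning 'k0hk27ed1aibe3g7586':
  pos 1: '0' -> DIGIT
  pos 4: '2' -> DIGIT
  pos 5: '7' -> DIGIT
  pos 8: '1' -> DIGIT
  pos 13: '3' -> DIGIT
  pos 15: '7' -> DIGIT
  pos 16: '5' -> DIGIT
  pos 17: '8' -> DIGIT
  pos 18: '6' -> DIGIT
Digits found: ['0', '2', '7', '1', '3', '7', '5', '8', '6']
Total: 9

9


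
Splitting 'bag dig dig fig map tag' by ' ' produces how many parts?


Splitting by ' ' breaks the string at each occurrence of the separator.
Text: 'bag dig dig fig map tag'
Parts after split:
  Part 1: 'bag'
  Part 2: 'dig'
  Part 3: 'dig'
  Part 4: 'fig'
  Part 5: 'map'
  Part 6: 'tag'
Total parts: 6

6


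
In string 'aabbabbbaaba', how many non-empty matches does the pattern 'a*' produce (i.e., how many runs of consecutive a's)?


Pattern 'a*' matches zero or more a's. We want non-empty runs of consecutive a's.
String: 'aabbabbbaaba'
Walking through the string to find runs of a's:
  Run 1: positions 0-1 -> 'aa'
  Run 2: positions 4-4 -> 'a'
  Run 3: positions 8-9 -> 'aa'
  Run 4: positions 11-11 -> 'a'
Non-empty runs found: ['aa', 'a', 'aa', 'a']
Count: 4

4


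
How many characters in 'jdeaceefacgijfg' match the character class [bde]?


Character class [bde] matches any of: {b, d, e}
Scanning string 'jdeaceefacgijfg' character by character:
  pos 0: 'j' -> no
  pos 1: 'd' -> MATCH
  pos 2: 'e' -> MATCH
  pos 3: 'a' -> no
  pos 4: 'c' -> no
  pos 5: 'e' -> MATCH
  pos 6: 'e' -> MATCH
  pos 7: 'f' -> no
  pos 8: 'a' -> no
  pos 9: 'c' -> no
  pos 10: 'g' -> no
  pos 11: 'i' -> no
  pos 12: 'j' -> no
  pos 13: 'f' -> no
  pos 14: 'g' -> no
Total matches: 4

4


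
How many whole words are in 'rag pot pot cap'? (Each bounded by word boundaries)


Word boundaries (\b) mark the start/end of each word.
Text: 'rag pot pot cap'
Splitting by whitespace:
  Word 1: 'rag'
  Word 2: 'pot'
  Word 3: 'pot'
  Word 4: 'cap'
Total whole words: 4

4


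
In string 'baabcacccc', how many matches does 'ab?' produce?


Pattern 'ab?' matches 'a' optionally followed by 'b'.
String: 'baabcacccc'
Scanning left to right for 'a' then checking next char:
  Match 1: 'a' (a not followed by b)
  Match 2: 'ab' (a followed by b)
  Match 3: 'a' (a not followed by b)
Total matches: 3

3


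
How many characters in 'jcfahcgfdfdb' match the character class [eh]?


Character class [eh] matches any of: {e, h}
Scanning string 'jcfahcgfdfdb' character by character:
  pos 0: 'j' -> no
  pos 1: 'c' -> no
  pos 2: 'f' -> no
  pos 3: 'a' -> no
  pos 4: 'h' -> MATCH
  pos 5: 'c' -> no
  pos 6: 'g' -> no
  pos 7: 'f' -> no
  pos 8: 'd' -> no
  pos 9: 'f' -> no
  pos 10: 'd' -> no
  pos 11: 'b' -> no
Total matches: 1

1


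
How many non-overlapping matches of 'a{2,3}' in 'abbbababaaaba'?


Pattern 'a{2,3}' matches between 2 and 3 consecutive a's (greedy).
String: 'abbbababaaaba'
Finding runs of a's and applying greedy matching:
  Run at pos 0: 'a' (length 1)
  Run at pos 4: 'a' (length 1)
  Run at pos 6: 'a' (length 1)
  Run at pos 8: 'aaa' (length 3)
  Run at pos 12: 'a' (length 1)
Matches: ['aaa']
Count: 1

1


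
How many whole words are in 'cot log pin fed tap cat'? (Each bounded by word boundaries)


Word boundaries (\b) mark the start/end of each word.
Text: 'cot log pin fed tap cat'
Splitting by whitespace:
  Word 1: 'cot'
  Word 2: 'log'
  Word 3: 'pin'
  Word 4: 'fed'
  Word 5: 'tap'
  Word 6: 'cat'
Total whole words: 6

6


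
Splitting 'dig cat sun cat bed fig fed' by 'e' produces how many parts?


Splitting by 'e' breaks the string at each occurrence of the separator.
Text: 'dig cat sun cat bed fig fed'
Parts after split:
  Part 1: 'dig cat sun cat b'
  Part 2: 'd fig f'
  Part 3: 'd'
Total parts: 3

3


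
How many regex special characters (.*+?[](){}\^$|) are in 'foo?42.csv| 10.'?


Regex special characters are: . * + ? [ ] ( ) { } \ ^ $ |
Scanning 'foo?42.csv| 10.':
  pos 3: '?' -> SPECIAL
  pos 6: '.' -> SPECIAL
  pos 10: '|' -> SPECIAL
  pos 14: '.' -> SPECIAL
Special chars found: ['?', '.', '|', '.']
Total: 4

4


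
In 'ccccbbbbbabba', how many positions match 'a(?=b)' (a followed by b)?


Lookahead 'a(?=b)' matches 'a' only when followed by 'b'.
String: 'ccccbbbbbabba'
Checking each position where char is 'a':
  pos 9: 'a' -> MATCH (next='b')
Matching positions: [9]
Count: 1

1


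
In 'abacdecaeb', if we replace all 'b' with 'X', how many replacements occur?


re.sub('b', 'X', text) replaces every occurrence of 'b' with 'X'.
Text: 'abacdecaeb'
Scanning for 'b':
  pos 1: 'b' -> replacement #1
  pos 9: 'b' -> replacement #2
Total replacements: 2

2


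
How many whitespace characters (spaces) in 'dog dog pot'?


\s matches whitespace characters (spaces, tabs, etc.).
Text: 'dog dog pot'
This text has 3 words separated by spaces.
Number of spaces = number of words - 1 = 3 - 1 = 2

2


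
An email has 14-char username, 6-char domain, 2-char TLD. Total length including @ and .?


An email address has format: username@domain.tld
Username length: 14
'@' character: 1
Domain length: 6
'.' character: 1
TLD length: 2
Total = 14 + 1 + 6 + 1 + 2 = 24

24


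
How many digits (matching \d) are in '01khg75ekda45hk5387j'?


\d matches any digit 0-9.
Scanning '01khg75ekda45hk5387j':
  pos 0: '0' -> DIGIT
  pos 1: '1' -> DIGIT
  pos 5: '7' -> DIGIT
  pos 6: '5' -> DIGIT
  pos 11: '4' -> DIGIT
  pos 12: '5' -> DIGIT
  pos 15: '5' -> DIGIT
  pos 16: '3' -> DIGIT
  pos 17: '8' -> DIGIT
  pos 18: '7' -> DIGIT
Digits found: ['0', '1', '7', '5', '4', '5', '5', '3', '8', '7']
Total: 10

10


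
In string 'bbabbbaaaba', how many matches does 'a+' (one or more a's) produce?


Pattern 'a+' matches one or more consecutive a's.
String: 'bbabbbaaaba'
Scanning for runs of a:
  Match 1: 'a' (length 1)
  Match 2: 'aaa' (length 3)
  Match 3: 'a' (length 1)
Total matches: 3

3


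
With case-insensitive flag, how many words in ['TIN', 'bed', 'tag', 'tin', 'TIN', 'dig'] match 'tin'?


Case-insensitive matching: compare each word's lowercase form to 'tin'.
  'TIN' -> lower='tin' -> MATCH
  'bed' -> lower='bed' -> no
  'tag' -> lower='tag' -> no
  'tin' -> lower='tin' -> MATCH
  'TIN' -> lower='tin' -> MATCH
  'dig' -> lower='dig' -> no
Matches: ['TIN', 'tin', 'TIN']
Count: 3

3


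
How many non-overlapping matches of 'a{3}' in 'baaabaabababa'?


Pattern 'a{3}' matches exactly 3 consecutive a's (greedy, non-overlapping).
String: 'baaabaabababa'
Scanning for runs of a's:
  Run at pos 1: 'aaa' (length 3) -> 1 match(es)
  Run at pos 5: 'aa' (length 2) -> 0 match(es)
  Run at pos 8: 'a' (length 1) -> 0 match(es)
  Run at pos 10: 'a' (length 1) -> 0 match(es)
  Run at pos 12: 'a' (length 1) -> 0 match(es)
Matches found: ['aaa']
Total: 1

1


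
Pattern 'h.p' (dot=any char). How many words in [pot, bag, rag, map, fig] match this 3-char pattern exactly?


Pattern 'h.p' means: starts with 'h', any single char, ends with 'p'.
Checking each word (must be exactly 3 chars):
  'pot' (len=3): no
  'bag' (len=3): no
  'rag' (len=3): no
  'map' (len=3): no
  'fig' (len=3): no
Matching words: []
Total: 0

0


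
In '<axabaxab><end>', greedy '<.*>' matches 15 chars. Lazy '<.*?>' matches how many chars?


Greedy '<.*>' tries to match as MUCH as possible.
Lazy '<.*?>' tries to match as LITTLE as possible.

String: '<axabaxab><end>'
Greedy '<.*>' starts at first '<' and extends to the LAST '>': '<axabaxab><end>' (15 chars)
Lazy '<.*?>' starts at first '<' and stops at the FIRST '>': '<axabaxab>' (10 chars)

10


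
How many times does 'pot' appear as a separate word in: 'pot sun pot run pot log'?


Scanning each word for exact match 'pot':
  Word 1: 'pot' -> MATCH
  Word 2: 'sun' -> no
  Word 3: 'pot' -> MATCH
  Word 4: 'run' -> no
  Word 5: 'pot' -> MATCH
  Word 6: 'log' -> no
Total matches: 3

3


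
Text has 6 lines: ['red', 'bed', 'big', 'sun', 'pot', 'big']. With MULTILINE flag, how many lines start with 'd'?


With MULTILINE flag, ^ matches the start of each line.
Lines: ['red', 'bed', 'big', 'sun', 'pot', 'big']
Checking which lines start with 'd':
  Line 1: 'red' -> no
  Line 2: 'bed' -> no
  Line 3: 'big' -> no
  Line 4: 'sun' -> no
  Line 5: 'pot' -> no
  Line 6: 'big' -> no
Matching lines: []
Count: 0

0


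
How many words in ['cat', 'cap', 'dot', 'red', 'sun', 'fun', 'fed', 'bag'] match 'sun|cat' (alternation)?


Alternation 'sun|cat' matches either 'sun' or 'cat'.
Checking each word:
  'cat' -> MATCH
  'cap' -> no
  'dot' -> no
  'red' -> no
  'sun' -> MATCH
  'fun' -> no
  'fed' -> no
  'bag' -> no
Matches: ['cat', 'sun']
Count: 2

2


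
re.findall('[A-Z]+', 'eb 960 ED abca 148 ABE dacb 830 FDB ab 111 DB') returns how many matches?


Pattern '[A-Z]+' finds one or more uppercase letters.
Text: 'eb 960 ED abca 148 ABE dacb 830 FDB ab 111 DB'
Scanning for matches:
  Match 1: 'ED'
  Match 2: 'ABE'
  Match 3: 'FDB'
  Match 4: 'DB'
Total matches: 4

4


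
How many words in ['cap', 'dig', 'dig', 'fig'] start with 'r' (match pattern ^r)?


Pattern ^r anchors to start of word. Check which words begin with 'r':
  'cap' -> no
  'dig' -> no
  'dig' -> no
  'fig' -> no
Matching words: []
Count: 0

0


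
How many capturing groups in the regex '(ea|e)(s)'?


To count capturing groups, count each '(' that starts a group.
Pattern: '(ea|e)(s)'
Walking through the pattern:
  Position 0: '(' -> group #1
  Position 6: '(' -> group #2
Total capturing groups: 2

2


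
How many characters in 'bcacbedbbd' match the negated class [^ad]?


Negated class [^ad] matches any char NOT in {a, d}
Scanning 'bcacbedbbd':
  pos 0: 'b' -> MATCH
  pos 1: 'c' -> MATCH
  pos 2: 'a' -> no (excluded)
  pos 3: 'c' -> MATCH
  pos 4: 'b' -> MATCH
  pos 5: 'e' -> MATCH
  pos 6: 'd' -> no (excluded)
  pos 7: 'b' -> MATCH
  pos 8: 'b' -> MATCH
  pos 9: 'd' -> no (excluded)
Total matches: 7

7


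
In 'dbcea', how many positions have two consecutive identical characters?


Looking for consecutive identical characters in 'dbcea':
  pos 0-1: 'd' vs 'b' -> different
  pos 1-2: 'b' vs 'c' -> different
  pos 2-3: 'c' vs 'e' -> different
  pos 3-4: 'e' vs 'a' -> different
Consecutive identical pairs: []
Count: 0

0


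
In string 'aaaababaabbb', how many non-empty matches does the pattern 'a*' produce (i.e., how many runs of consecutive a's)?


Pattern 'a*' matches zero or more a's. We want non-empty runs of consecutive a's.
String: 'aaaababaabbb'
Walking through the string to find runs of a's:
  Run 1: positions 0-3 -> 'aaaa'
  Run 2: positions 5-5 -> 'a'
  Run 3: positions 7-8 -> 'aa'
Non-empty runs found: ['aaaa', 'a', 'aa']
Count: 3

3


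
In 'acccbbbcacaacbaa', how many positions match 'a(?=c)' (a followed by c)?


Lookahead 'a(?=c)' matches 'a' only when followed by 'c'.
String: 'acccbbbcacaacbaa'
Checking each position where char is 'a':
  pos 0: 'a' -> MATCH (next='c')
  pos 8: 'a' -> MATCH (next='c')
  pos 10: 'a' -> no (next='a')
  pos 11: 'a' -> MATCH (next='c')
  pos 14: 'a' -> no (next='a')
Matching positions: [0, 8, 11]
Count: 3

3


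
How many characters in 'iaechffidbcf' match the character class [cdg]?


Character class [cdg] matches any of: {c, d, g}
Scanning string 'iaechffidbcf' character by character:
  pos 0: 'i' -> no
  pos 1: 'a' -> no
  pos 2: 'e' -> no
  pos 3: 'c' -> MATCH
  pos 4: 'h' -> no
  pos 5: 'f' -> no
  pos 6: 'f' -> no
  pos 7: 'i' -> no
  pos 8: 'd' -> MATCH
  pos 9: 'b' -> no
  pos 10: 'c' -> MATCH
  pos 11: 'f' -> no
Total matches: 3

3


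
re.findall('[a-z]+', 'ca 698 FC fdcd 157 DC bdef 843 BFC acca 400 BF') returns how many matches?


Pattern '[a-z]+' finds one or more lowercase letters.
Text: 'ca 698 FC fdcd 157 DC bdef 843 BFC acca 400 BF'
Scanning for matches:
  Match 1: 'ca'
  Match 2: 'fdcd'
  Match 3: 'bdef'
  Match 4: 'acca'
Total matches: 4

4


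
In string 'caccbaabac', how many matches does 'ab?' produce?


Pattern 'ab?' matches 'a' optionally followed by 'b'.
String: 'caccbaabac'
Scanning left to right for 'a' then checking next char:
  Match 1: 'a' (a not followed by b)
  Match 2: 'a' (a not followed by b)
  Match 3: 'ab' (a followed by b)
  Match 4: 'a' (a not followed by b)
Total matches: 4

4


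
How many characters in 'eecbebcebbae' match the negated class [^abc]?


Negated class [^abc] matches any char NOT in {a, b, c}
Scanning 'eecbebcebbae':
  pos 0: 'e' -> MATCH
  pos 1: 'e' -> MATCH
  pos 2: 'c' -> no (excluded)
  pos 3: 'b' -> no (excluded)
  pos 4: 'e' -> MATCH
  pos 5: 'b' -> no (excluded)
  pos 6: 'c' -> no (excluded)
  pos 7: 'e' -> MATCH
  pos 8: 'b' -> no (excluded)
  pos 9: 'b' -> no (excluded)
  pos 10: 'a' -> no (excluded)
  pos 11: 'e' -> MATCH
Total matches: 5

5


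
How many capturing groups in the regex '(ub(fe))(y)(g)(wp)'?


To count capturing groups, count each '(' that starts a group.
Pattern: '(ub(fe))(y)(g)(wp)'
Walking through the pattern:
  Position 0: '(' -> group #1
  Position 3: '(' -> group #2
  Position 8: '(' -> group #3
  Position 11: '(' -> group #4
  Position 14: '(' -> group #5
Total capturing groups: 5

5


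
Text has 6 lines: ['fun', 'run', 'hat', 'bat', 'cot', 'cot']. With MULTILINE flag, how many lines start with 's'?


With MULTILINE flag, ^ matches the start of each line.
Lines: ['fun', 'run', 'hat', 'bat', 'cot', 'cot']
Checking which lines start with 's':
  Line 1: 'fun' -> no
  Line 2: 'run' -> no
  Line 3: 'hat' -> no
  Line 4: 'bat' -> no
  Line 5: 'cot' -> no
  Line 6: 'cot' -> no
Matching lines: []
Count: 0

0


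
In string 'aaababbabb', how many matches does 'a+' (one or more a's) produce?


Pattern 'a+' matches one or more consecutive a's.
String: 'aaababbabb'
Scanning for runs of a:
  Match 1: 'aaa' (length 3)
  Match 2: 'a' (length 1)
  Match 3: 'a' (length 1)
Total matches: 3

3


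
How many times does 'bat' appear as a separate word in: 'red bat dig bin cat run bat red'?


Scanning each word for exact match 'bat':
  Word 1: 'red' -> no
  Word 2: 'bat' -> MATCH
  Word 3: 'dig' -> no
  Word 4: 'bin' -> no
  Word 5: 'cat' -> no
  Word 6: 'run' -> no
  Word 7: 'bat' -> MATCH
  Word 8: 'red' -> no
Total matches: 2

2
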